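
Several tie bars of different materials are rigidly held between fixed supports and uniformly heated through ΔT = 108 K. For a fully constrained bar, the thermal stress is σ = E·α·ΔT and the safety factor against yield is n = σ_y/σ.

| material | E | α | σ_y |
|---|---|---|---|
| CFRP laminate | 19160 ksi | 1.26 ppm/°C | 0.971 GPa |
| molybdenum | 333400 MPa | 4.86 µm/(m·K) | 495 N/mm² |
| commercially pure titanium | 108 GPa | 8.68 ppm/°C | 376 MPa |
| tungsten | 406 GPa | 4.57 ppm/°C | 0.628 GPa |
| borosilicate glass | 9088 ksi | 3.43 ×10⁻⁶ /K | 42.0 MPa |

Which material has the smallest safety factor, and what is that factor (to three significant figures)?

Converting E to GPa, α to ×10⁻⁶/K, σ_y to MPa, then σ and n for each:
  CFRP laminate: E = 132.1, α = 1.26, σ_y = 971.0 → σ = 18.0 MPa, n = 54.0
  molybdenum: E = 333.4, α = 4.86, σ_y = 495.0 → σ = 175 MPa, n = 2.83
  commercially pure titanium: E = 108.0, α = 8.68, σ_y = 376.0 → σ = 101 MPa, n = 3.71
  tungsten: E = 406.0, α = 4.57, σ_y = 628.0 → σ = 200 MPa, n = 3.13
  borosilicate glass: E = 62.66, α = 3.43, σ_y = 42.00 → σ = 23.2 MPa, n = 1.81
Borosilicate glass has the lowest safety factor, n = 1.81.

borosilicate glass, n = 1.81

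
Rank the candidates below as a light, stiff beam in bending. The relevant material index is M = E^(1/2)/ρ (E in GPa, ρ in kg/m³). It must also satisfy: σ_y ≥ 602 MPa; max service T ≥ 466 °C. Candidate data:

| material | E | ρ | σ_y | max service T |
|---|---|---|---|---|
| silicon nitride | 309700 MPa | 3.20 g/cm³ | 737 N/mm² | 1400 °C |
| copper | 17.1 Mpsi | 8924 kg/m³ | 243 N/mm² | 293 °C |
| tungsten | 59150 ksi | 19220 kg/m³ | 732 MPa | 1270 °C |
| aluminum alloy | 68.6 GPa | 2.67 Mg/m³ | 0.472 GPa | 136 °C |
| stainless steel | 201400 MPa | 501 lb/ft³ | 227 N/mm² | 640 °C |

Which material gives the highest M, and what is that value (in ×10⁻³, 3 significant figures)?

Screen on constraints: σ_y ≥ 602 MPa; max service T ≥ 466 °C. Survivors: silicon nitride, tungsten.
Normalizing units and computing the index:
  silicon nitride: E = 309.7 GPa, ρ = 3200 kg/m³
  tungsten: E = 407.8 GPa, ρ = 19220 kg/m³
  silicon nitride: M = 5.50×10⁻³
  tungsten: M = 1.05×10⁻³
The maximum is for silicon nitride.

silicon nitride, M = 5.50×10⁻³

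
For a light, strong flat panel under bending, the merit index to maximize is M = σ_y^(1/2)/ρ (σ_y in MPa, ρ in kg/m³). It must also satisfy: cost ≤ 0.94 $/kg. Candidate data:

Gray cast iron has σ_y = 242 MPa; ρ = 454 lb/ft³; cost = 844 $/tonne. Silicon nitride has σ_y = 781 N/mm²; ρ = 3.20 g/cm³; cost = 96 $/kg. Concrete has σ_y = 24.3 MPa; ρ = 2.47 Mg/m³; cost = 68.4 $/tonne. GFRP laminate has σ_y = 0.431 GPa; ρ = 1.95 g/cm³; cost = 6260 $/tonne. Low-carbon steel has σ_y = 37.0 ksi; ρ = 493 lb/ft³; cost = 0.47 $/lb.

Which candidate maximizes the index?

Screen on constraints: cost ≤ 0.94 $/kg. Survivors: gray cast iron, concrete.
Putting every candidate on a common basis:
  gray cast iron: σ_y = 242.0 MPa, ρ = 7272 kg/m³
  concrete: σ_y = 24.30 MPa, ρ = 2470 kg/m³
  gray cast iron: M = 2.14×10⁻³
  concrete: M = 2.00×10⁻³
Gray cast iron ranks first.

gray cast iron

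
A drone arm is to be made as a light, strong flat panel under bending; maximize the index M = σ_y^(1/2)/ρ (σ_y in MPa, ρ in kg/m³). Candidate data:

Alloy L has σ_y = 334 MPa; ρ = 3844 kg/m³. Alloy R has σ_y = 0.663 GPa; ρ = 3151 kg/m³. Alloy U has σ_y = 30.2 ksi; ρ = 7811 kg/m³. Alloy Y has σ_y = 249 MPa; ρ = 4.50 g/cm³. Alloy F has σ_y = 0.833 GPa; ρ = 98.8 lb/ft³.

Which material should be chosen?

Putting every candidate on a common basis:
  alloy L: σ_y = 334.0 MPa, ρ = 3844 kg/m³
  alloy R: σ_y = 663.0 MPa, ρ = 3151 kg/m³
  alloy U: σ_y = 208.2 MPa, ρ = 7811 kg/m³
  alloy Y: σ_y = 249.0 MPa, ρ = 4500 kg/m³
  alloy F: σ_y = 833.0 MPa, ρ = 1583 kg/m³
  alloy F: M = 18.2×10⁻³
  alloy R: M = 8.17×10⁻³
  alloy L: M = 4.75×10⁻³
  alloy Y: M = 3.51×10⁻³
  alloy U: M = 1.85×10⁻³
Alloy F has the largest M.

alloy F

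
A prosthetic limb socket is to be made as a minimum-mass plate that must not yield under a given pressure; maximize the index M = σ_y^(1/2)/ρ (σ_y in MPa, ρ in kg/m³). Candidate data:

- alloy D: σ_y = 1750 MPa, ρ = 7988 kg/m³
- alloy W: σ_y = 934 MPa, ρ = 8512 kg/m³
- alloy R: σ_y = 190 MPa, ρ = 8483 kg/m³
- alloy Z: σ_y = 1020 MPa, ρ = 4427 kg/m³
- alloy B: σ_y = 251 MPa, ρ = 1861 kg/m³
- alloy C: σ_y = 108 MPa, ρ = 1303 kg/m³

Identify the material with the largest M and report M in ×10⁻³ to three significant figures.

Computing M directly (units already consistent):
  alloy B: M = 8.51×10⁻³
  alloy C: M = 7.98×10⁻³
  alloy Z: M = 7.21×10⁻³
  alloy D: M = 5.24×10⁻³
  alloy W: M = 3.59×10⁻³
  alloy R: M = 1.62×10⁻³
Highest index: alloy B.

alloy B, M = 8.51×10⁻³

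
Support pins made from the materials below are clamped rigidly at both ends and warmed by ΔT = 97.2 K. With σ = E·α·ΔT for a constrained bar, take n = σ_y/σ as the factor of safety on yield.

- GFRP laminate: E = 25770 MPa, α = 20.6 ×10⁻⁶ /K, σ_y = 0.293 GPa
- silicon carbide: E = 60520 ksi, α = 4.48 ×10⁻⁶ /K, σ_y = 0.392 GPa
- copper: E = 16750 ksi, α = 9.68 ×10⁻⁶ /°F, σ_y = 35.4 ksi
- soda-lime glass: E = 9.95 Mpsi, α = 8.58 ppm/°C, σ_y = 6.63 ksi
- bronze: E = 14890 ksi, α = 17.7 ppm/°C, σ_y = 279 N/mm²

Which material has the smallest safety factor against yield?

soda-lime glass

Converting E to GPa, α to ×10⁻⁶/K, σ_y to MPa, then σ and n for each:
  GFRP laminate: E = 25.77, α = 20.6, σ_y = 293.0 → σ = 51.6 MPa, n = 5.68
  silicon carbide: E = 417.3, α = 4.48, σ_y = 392.0 → σ = 182 MPa, n = 2.16
  copper: E = 115.5, α = 17.4, σ_y = 244.1 → σ = 196 MPa, n = 1.25
  soda-lime glass: E = 68.60, α = 8.58, σ_y = 45.71 → σ = 57.2 MPa, n = 0.799
  bronze: E = 102.7, α = 17.7, σ_y = 279.0 → σ = 177 MPa, n = 1.58
Soda-lime glass has the lowest safety factor, n = 0.799.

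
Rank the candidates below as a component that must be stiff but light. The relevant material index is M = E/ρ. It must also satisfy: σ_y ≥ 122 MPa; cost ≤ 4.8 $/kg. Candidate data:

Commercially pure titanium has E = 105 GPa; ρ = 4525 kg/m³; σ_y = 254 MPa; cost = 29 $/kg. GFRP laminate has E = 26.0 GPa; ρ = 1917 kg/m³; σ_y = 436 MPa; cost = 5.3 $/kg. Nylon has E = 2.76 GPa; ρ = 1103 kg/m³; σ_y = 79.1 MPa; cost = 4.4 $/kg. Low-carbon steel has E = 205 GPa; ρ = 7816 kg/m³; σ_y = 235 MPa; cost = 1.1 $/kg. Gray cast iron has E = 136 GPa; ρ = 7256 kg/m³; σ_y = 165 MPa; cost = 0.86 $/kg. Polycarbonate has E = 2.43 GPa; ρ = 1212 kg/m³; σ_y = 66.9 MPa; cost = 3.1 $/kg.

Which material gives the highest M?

low-carbon steel

Screen on constraints: σ_y ≥ 122 MPa; cost ≤ 4.8 $/kg. Survivors: low-carbon steel, gray cast iron.
Computing M directly (units already consistent):
  low-carbon steel: M = 26.2 MN·m/kg
  gray cast iron: M = 18.7 MN·m/kg
Highest index: low-carbon steel.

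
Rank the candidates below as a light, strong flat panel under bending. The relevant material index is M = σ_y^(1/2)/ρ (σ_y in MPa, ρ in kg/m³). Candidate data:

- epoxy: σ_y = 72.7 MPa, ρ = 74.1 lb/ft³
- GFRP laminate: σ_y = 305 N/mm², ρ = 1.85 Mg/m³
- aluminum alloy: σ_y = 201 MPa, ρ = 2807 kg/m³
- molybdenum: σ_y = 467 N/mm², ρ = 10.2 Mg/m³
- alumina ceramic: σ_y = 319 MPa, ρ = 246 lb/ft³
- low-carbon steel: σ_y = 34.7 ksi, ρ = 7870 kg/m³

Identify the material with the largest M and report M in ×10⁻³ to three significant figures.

GFRP laminate, M = 9.44×10⁻³

After converting to SI:
  epoxy: σ_y = 72.70 MPa, ρ = 1187 kg/m³
  GFRP laminate: σ_y = 305.0 MPa, ρ = 1850 kg/m³
  aluminum alloy: σ_y = 201.0 MPa, ρ = 2807 kg/m³
  molybdenum: σ_y = 467.0 MPa, ρ = 10200 kg/m³
  alumina ceramic: σ_y = 319.0 MPa, ρ = 3941 kg/m³
  low-carbon steel: σ_y = 239.2 MPa, ρ = 7870 kg/m³
  GFRP laminate: M = 9.44×10⁻³
  epoxy: M = 7.18×10⁻³
  aluminum alloy: M = 5.05×10⁻³
  alumina ceramic: M = 4.53×10⁻³
  molybdenum: M = 2.12×10⁻³
  low-carbon steel: M = 1.97×10⁻³
The maximum is for GFRP laminate.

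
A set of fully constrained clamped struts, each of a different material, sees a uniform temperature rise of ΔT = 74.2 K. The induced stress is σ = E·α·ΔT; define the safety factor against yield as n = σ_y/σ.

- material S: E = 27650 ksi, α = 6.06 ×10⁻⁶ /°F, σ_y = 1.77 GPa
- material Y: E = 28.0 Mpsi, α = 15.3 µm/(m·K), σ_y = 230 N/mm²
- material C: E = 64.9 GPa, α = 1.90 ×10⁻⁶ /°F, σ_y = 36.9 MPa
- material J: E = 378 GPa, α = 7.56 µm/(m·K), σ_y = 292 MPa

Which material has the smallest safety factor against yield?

material Y

Per material, after unit conversion:
  material S: E = 190.6, α = 10.9, σ_y = 1770 → σ = 154 MPa, n = 11.5
  material Y: E = 193.1, α = 15.3, σ_y = 230.0 → σ = 219 MPa, n = 1.05
  material C: E = 64.90, α = 3.42, σ_y = 36.90 → σ = 16.5 MPa, n = 2.24
  material J: E = 378.0, α = 7.56, σ_y = 292.0 → σ = 212 MPa, n = 1.38
Smallest n: material Y with n = 1.05.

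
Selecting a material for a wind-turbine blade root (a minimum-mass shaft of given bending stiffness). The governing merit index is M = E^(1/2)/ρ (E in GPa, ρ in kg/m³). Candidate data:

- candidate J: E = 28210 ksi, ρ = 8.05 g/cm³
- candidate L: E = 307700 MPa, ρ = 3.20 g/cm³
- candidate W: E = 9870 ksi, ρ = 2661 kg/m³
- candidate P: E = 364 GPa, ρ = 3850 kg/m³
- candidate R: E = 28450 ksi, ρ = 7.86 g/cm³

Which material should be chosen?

In SI units:
  candidate J: E = 194.5 GPa, ρ = 8050 kg/m³
  candidate L: E = 307.7 GPa, ρ = 3200 kg/m³
  candidate W: E = 68.05 GPa, ρ = 2661 kg/m³
  candidate P: E = 364.0 GPa, ρ = 3850 kg/m³
  candidate R: E = 196.2 GPa, ρ = 7860 kg/m³
  candidate L: M = 5.48×10⁻³
  candidate P: M = 4.96×10⁻³
  candidate W: M = 3.10×10⁻³
  candidate R: M = 1.78×10⁻³
  candidate J: M = 1.73×10⁻³
Candidate L has the largest M.

candidate L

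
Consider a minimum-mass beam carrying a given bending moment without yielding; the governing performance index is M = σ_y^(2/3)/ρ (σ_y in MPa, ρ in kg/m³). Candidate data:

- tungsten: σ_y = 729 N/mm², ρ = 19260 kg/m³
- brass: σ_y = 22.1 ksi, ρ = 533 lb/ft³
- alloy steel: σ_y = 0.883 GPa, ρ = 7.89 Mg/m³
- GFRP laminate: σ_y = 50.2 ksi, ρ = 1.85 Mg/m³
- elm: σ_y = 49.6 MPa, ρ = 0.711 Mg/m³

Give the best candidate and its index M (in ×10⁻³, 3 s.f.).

Convert each candidate to consistent units, then evaluate M:
  tungsten: σ_y = 729.0 MPa, ρ = 19260 kg/m³
  brass: σ_y = 152.4 MPa, ρ = 8538 kg/m³
  alloy steel: σ_y = 883.0 MPa, ρ = 7890 kg/m³
  GFRP laminate: σ_y = 346.1 MPa, ρ = 1850 kg/m³
  elm: σ_y = 49.60 MPa, ρ = 711.0 kg/m³
  GFRP laminate: M = 26.6×10⁻³
  elm: M = 19.0×10⁻³
  alloy steel: M = 11.7×10⁻³
  tungsten: M = 4.21×10⁻³
  brass: M = 3.34×10⁻³
GFRP laminate has the largest M.

GFRP laminate, M = 26.6×10⁻³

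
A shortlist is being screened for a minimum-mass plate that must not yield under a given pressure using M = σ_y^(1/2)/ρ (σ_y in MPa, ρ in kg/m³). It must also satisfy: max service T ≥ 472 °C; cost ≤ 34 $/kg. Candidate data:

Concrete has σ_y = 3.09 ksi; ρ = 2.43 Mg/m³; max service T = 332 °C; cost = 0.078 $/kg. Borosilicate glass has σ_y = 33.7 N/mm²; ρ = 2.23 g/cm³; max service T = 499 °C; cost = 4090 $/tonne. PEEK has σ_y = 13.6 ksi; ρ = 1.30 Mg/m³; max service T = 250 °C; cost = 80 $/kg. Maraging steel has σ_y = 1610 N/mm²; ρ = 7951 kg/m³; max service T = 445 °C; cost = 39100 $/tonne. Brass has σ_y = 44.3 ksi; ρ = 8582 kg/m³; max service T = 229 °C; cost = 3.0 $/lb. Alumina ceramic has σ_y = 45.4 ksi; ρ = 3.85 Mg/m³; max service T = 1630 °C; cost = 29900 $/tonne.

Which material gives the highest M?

Screen on constraints: max service T ≥ 472 °C; cost ≤ 34 $/kg. Survivors: borosilicate glass, alumina ceramic.
After converting to SI:
  borosilicate glass: σ_y = 33.70 MPa, ρ = 2230 kg/m³
  alumina ceramic: σ_y = 313.0 MPa, ρ = 3850 kg/m³
  alumina ceramic: M = 4.60×10⁻³
  borosilicate glass: M = 2.60×10⁻³
Highest index: alumina ceramic.

alumina ceramic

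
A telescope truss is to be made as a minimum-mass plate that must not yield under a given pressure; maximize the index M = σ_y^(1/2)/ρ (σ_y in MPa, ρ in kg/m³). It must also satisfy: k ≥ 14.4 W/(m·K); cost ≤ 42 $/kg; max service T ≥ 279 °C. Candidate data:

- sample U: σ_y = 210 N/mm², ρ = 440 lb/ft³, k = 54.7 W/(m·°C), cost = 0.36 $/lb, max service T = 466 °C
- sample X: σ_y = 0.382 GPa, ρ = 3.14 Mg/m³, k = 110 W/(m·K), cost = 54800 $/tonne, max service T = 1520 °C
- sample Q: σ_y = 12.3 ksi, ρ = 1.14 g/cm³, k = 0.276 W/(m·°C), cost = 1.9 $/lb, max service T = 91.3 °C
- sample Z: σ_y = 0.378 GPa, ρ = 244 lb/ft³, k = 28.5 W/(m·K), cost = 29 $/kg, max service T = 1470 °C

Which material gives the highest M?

sample Z

Screen on constraints: k ≥ 14.4 W/(m·K); cost ≤ 42 $/kg; max service T ≥ 279 °C. Survivors: sample U, sample Z.
After converting to SI:
  sample U: σ_y = 210.0 MPa, ρ = 7048 kg/m³
  sample Z: σ_y = 378.0 MPa, ρ = 3909 kg/m³
  sample Z: M = 4.97×10⁻³
  sample U: M = 2.06×10⁻³
Sample Z ranks first.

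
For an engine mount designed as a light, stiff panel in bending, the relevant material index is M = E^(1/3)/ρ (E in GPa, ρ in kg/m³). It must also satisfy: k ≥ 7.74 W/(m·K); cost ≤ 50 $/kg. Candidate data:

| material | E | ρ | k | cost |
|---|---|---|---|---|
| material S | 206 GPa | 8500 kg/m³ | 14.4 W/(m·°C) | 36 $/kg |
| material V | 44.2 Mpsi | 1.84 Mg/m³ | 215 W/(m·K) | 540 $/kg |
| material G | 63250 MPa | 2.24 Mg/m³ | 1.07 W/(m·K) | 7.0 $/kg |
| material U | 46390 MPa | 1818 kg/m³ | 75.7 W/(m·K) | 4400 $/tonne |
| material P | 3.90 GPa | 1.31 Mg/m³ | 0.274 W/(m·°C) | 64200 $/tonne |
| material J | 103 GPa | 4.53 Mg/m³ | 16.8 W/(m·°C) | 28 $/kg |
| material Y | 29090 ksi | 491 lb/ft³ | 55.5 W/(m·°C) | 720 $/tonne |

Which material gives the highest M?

material U

Screen on constraints: k ≥ 7.74 W/(m·K); cost ≤ 50 $/kg. Survivors: material S, material U, material J, material Y.
Putting every candidate on a common basis:
  material S: E = 206.0 GPa, ρ = 8500 kg/m³
  material U: E = 46.39 GPa, ρ = 1818 kg/m³
  material J: E = 103.0 GPa, ρ = 4530 kg/m³
  material Y: E = 200.6 GPa, ρ = 7865 kg/m³
  material U: M = 1.98×10⁻³
  material J: M = 1.03×10⁻³
  material Y: M = 0.744×10⁻³
  material S: M = 0.695×10⁻³
Material U ranks first.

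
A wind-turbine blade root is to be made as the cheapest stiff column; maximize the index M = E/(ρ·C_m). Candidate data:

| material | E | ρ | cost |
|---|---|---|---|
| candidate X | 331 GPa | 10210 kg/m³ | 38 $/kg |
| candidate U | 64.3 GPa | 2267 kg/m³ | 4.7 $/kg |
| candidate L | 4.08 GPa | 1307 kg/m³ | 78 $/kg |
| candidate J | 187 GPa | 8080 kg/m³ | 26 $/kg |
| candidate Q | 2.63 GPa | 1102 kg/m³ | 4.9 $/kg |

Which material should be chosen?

candidate U

Computing M directly (units already consistent):
  candidate U: M = 6.03 MN·m per $
  candidate J: M = 0.890 MN·m per $
  candidate X: M = 0.853 MN·m per $
  candidate Q: M = 0.487 MN·m per $
  candidate L: M = 0.0400 MN·m per $
The maximum is for candidate U.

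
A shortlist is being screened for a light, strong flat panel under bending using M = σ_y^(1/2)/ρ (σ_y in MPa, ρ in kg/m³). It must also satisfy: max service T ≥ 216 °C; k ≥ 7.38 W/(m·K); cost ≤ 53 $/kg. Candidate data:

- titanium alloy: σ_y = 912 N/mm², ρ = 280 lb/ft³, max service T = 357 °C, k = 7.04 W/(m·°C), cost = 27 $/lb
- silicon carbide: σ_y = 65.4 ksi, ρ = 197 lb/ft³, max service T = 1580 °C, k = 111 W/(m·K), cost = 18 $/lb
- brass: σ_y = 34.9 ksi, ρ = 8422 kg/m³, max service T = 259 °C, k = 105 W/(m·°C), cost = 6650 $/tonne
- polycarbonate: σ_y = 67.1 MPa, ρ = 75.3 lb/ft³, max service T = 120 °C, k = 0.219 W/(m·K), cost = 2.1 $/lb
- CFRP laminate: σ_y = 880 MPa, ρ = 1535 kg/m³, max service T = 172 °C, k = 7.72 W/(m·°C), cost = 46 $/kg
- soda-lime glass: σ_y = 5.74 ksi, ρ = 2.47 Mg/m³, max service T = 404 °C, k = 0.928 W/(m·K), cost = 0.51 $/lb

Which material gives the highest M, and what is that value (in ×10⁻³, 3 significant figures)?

silicon carbide, M = 6.73×10⁻³

Screen on constraints: max service T ≥ 216 °C; k ≥ 7.38 W/(m·K); cost ≤ 53 $/kg. Survivors: silicon carbide, brass.
Convert each candidate to consistent units, then evaluate M:
  silicon carbide: σ_y = 450.9 MPa, ρ = 3156 kg/m³
  brass: σ_y = 240.6 MPa, ρ = 8422 kg/m³
  silicon carbide: M = 6.73×10⁻³
  brass: M = 1.84×10⁻³
Silicon carbide ranks first.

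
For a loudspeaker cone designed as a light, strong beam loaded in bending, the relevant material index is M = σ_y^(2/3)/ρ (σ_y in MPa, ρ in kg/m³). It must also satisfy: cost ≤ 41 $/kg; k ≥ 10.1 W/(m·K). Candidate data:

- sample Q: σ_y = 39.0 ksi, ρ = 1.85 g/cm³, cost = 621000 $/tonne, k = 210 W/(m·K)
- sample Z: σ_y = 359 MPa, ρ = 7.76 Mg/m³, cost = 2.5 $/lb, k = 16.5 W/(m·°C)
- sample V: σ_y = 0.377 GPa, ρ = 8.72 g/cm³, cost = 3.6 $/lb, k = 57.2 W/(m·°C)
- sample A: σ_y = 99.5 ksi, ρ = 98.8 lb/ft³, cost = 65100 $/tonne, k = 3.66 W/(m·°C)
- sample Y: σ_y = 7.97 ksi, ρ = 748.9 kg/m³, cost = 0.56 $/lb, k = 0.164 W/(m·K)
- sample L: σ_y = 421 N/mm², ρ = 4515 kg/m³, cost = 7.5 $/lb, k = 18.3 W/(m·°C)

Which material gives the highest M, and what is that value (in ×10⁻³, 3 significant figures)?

sample L, M = 12.4×10⁻³

Screen on constraints: cost ≤ 41 $/kg; k ≥ 10.1 W/(m·K). Survivors: sample Z, sample V, sample L.
In SI units:
  sample Z: σ_y = 359.0 MPa, ρ = 7760 kg/m³
  sample V: σ_y = 377.0 MPa, ρ = 8720 kg/m³
  sample L: σ_y = 421.0 MPa, ρ = 4515 kg/m³
  sample L: M = 12.4×10⁻³
  sample Z: M = 6.51×10⁻³
  sample V: M = 5.98×10⁻³
Sample L has the largest M.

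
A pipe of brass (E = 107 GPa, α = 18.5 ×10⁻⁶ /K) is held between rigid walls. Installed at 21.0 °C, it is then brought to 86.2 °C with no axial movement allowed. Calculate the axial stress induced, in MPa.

ΔT = 65.20 K. Constrained thermal stress σ = E·α·ΔT = 107.0×10³ MPa × 18.5×10⁻⁶ × 65.20 = 129 MPa (compressive).

129 MPa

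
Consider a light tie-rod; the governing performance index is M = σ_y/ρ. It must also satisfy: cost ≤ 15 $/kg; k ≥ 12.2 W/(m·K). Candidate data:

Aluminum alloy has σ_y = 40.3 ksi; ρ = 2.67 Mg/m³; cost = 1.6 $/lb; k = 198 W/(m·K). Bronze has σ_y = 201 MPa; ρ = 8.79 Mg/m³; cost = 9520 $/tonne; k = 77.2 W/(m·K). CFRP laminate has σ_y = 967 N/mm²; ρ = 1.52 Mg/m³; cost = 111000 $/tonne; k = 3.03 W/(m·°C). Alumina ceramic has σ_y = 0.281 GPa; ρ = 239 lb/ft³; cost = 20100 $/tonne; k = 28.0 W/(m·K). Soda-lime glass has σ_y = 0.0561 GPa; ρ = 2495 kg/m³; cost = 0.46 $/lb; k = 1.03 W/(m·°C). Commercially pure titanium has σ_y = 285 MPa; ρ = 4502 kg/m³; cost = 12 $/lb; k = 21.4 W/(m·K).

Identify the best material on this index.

Screen on constraints: cost ≤ 15 $/kg; k ≥ 12.2 W/(m·K). Survivors: aluminum alloy, bronze.
Putting every candidate on a common basis:
  aluminum alloy: σ_y = 277.9 MPa, ρ = 2670 kg/m³
  bronze: σ_y = 201.0 MPa, ρ = 8790 kg/m³
  aluminum alloy: M = 104 kN·m/kg
  bronze: M = 22.9 kN·m/kg
Highest index: aluminum alloy.

aluminum alloy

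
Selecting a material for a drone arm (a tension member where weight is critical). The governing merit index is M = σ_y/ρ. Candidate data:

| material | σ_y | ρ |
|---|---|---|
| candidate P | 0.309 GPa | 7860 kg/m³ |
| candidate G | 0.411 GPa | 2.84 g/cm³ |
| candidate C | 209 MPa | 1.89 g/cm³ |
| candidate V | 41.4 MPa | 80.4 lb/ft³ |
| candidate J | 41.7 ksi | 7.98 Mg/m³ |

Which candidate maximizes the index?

In SI units:
  candidate P: σ_y = 309.0 MPa, ρ = 7860 kg/m³
  candidate G: σ_y = 411.0 MPa, ρ = 2840 kg/m³
  candidate C: σ_y = 209.0 MPa, ρ = 1890 kg/m³
  candidate V: σ_y = 41.40 MPa, ρ = 1288 kg/m³
  candidate J: σ_y = 287.5 MPa, ρ = 7980 kg/m³
  candidate G: M = 145 kN·m/kg
  candidate C: M = 111 kN·m/kg
  candidate P: M = 39.3 kN·m/kg
  candidate J: M = 36.0 kN·m/kg
  candidate V: M = 32.1 kN·m/kg
Highest index: candidate G.

candidate G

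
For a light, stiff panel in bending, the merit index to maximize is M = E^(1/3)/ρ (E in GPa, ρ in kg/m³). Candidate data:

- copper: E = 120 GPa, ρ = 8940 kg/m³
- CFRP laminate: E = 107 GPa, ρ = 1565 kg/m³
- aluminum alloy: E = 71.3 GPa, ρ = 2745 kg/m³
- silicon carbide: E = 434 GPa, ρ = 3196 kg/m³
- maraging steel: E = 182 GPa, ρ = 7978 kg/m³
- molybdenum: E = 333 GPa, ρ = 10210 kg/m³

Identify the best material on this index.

Per-candidate index values:
  CFRP laminate: M = 3.03×10⁻³
  silicon carbide: M = 2.37×10⁻³
  aluminum alloy: M = 1.51×10⁻³
  maraging steel: M = 0.710×10⁻³
  molybdenum: M = 0.679×10⁻³
  copper: M = 0.552×10⁻³
Highest index: CFRP laminate.

CFRP laminate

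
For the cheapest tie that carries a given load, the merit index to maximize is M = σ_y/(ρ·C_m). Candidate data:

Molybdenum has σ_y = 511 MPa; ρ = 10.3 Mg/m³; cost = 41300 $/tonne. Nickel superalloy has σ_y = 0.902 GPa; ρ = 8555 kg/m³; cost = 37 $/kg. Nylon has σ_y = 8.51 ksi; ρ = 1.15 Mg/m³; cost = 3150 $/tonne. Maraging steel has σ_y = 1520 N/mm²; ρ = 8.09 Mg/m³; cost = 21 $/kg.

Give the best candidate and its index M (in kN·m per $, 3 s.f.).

nylon, M = 16.2 kN·m per $

Convert each candidate to consistent units, then evaluate M:
  molybdenum: σ_y = 511.0 MPa, ρ = 10300 kg/m³, cost = 41.30 $/kg
  nickel superalloy: σ_y = 902.0 MPa, ρ = 8555 kg/m³, cost = 37.00 $/kg
  nylon: σ_y = 58.67 MPa, ρ = 1150 kg/m³, cost = 3.150 $/kg
  maraging steel: σ_y = 1520 MPa, ρ = 8090 kg/m³, cost = 21.00 $/kg
  nylon: M = 16.2 kN·m per $
  maraging steel: M = 8.95 kN·m per $
  nickel superalloy: M = 2.85 kN·m per $
  molybdenum: M = 1.20 kN·m per $
Nylon has the largest M.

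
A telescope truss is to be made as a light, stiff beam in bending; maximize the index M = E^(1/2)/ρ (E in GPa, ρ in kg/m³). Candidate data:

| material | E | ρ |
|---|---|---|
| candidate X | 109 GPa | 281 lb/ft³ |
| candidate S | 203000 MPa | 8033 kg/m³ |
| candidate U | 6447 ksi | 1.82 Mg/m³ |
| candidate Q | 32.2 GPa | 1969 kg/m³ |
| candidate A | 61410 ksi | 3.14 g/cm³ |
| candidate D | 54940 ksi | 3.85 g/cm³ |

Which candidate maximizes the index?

Putting every candidate on a common basis:
  candidate X: E = 109.0 GPa, ρ = 4501 kg/m³
  candidate S: E = 203.0 GPa, ρ = 8033 kg/m³
  candidate U: E = 44.45 GPa, ρ = 1820 kg/m³
  candidate Q: E = 32.20 GPa, ρ = 1969 kg/m³
  candidate A: E = 423.4 GPa, ρ = 3140 kg/m³
  candidate D: E = 378.8 GPa, ρ = 3850 kg/m³
  candidate A: M = 6.55×10⁻³
  candidate D: M = 5.06×10⁻³
  candidate U: M = 3.66×10⁻³
  candidate Q: M = 2.88×10⁻³
  candidate X: M = 2.32×10⁻³
  candidate S: M = 1.77×10⁻³
Highest index: candidate A.

candidate A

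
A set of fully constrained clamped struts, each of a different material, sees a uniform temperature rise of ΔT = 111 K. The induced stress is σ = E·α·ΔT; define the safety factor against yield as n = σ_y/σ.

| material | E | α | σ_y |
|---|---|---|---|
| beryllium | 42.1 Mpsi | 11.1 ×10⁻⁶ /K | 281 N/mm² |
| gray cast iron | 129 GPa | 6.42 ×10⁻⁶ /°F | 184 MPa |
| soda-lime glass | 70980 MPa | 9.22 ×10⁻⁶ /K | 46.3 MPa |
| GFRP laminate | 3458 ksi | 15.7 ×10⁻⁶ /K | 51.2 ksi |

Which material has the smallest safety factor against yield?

soda-lime glass

Per material, after unit conversion:
  beryllium: E = 290.3, α = 11.1, σ_y = 281.0 → σ = 358 MPa, n = 0.786
  gray cast iron: E = 129.0, α = 11.6, σ_y = 184.0 → σ = 165 MPa, n = 1.11
  soda-lime glass: E = 70.98, α = 9.22, σ_y = 46.30 → σ = 72.6 MPa, n = 0.637
  GFRP laminate: E = 23.84, α = 15.7, σ_y = 353.0 → σ = 41.5 MPa, n = 8.50
The minimum is soda-lime glass at n = 0.637.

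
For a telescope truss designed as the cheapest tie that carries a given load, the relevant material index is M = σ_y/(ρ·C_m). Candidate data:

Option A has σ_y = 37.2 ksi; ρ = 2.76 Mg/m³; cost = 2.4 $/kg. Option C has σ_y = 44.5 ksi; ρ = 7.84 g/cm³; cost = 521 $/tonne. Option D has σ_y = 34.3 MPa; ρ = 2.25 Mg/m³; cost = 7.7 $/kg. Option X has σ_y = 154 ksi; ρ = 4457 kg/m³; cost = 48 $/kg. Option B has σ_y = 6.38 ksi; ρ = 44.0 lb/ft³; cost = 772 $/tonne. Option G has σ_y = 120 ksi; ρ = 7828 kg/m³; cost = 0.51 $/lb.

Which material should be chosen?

option G

Putting every candidate on a common basis:
  option A: σ_y = 256.5 MPa, ρ = 2760 kg/m³, cost = 2.400 $/kg
  option C: σ_y = 306.8 MPa, ρ = 7840 kg/m³, cost = 0.5210 $/kg
  option D: σ_y = 34.30 MPa, ρ = 2250 kg/m³, cost = 7.700 $/kg
  option X: σ_y = 1062 MPa, ρ = 4457 kg/m³, cost = 48.00 $/kg
  option B: σ_y = 43.99 MPa, ρ = 704.8 kg/m³, cost = 0.7720 $/kg
  option G: σ_y = 827.4 MPa, ρ = 7828 kg/m³, cost = 1.124 $/kg
  option G: M = 94.0 kN·m per $
  option B: M = 80.8 kN·m per $
  option C: M = 75.1 kN·m per $
  option A: M = 38.7 kN·m per $
  option X: M = 4.96 kN·m per $
  option D: M = 1.98 kN·m per $
Highest index: option G.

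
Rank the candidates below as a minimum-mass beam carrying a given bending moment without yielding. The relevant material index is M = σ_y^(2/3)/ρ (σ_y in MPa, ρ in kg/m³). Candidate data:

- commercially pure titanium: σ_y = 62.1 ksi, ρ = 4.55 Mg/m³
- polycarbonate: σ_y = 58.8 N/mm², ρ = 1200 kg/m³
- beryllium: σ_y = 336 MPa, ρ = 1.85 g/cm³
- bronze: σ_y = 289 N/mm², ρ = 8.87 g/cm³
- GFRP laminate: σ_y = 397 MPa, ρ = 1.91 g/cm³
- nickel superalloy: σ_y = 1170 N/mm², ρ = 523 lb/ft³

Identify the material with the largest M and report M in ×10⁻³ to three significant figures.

In SI units:
  commercially pure titanium: σ_y = 428.2 MPa, ρ = 4550 kg/m³
  polycarbonate: σ_y = 58.80 MPa, ρ = 1200 kg/m³
  beryllium: σ_y = 336.0 MPa, ρ = 1850 kg/m³
  bronze: σ_y = 289.0 MPa, ρ = 8870 kg/m³
  GFRP laminate: σ_y = 397.0 MPa, ρ = 1910 kg/m³
  nickel superalloy: σ_y = 1170 MPa, ρ = 8378 kg/m³
  GFRP laminate: M = 28.3×10⁻³
  beryllium: M = 26.1×10⁻³
  nickel superalloy: M = 13.3×10⁻³
  polycarbonate: M = 12.6×10⁻³
  commercially pure titanium: M = 12.5×10⁻³
  bronze: M = 4.93×10⁻³
Highest index: GFRP laminate.

GFRP laminate, M = 28.3×10⁻³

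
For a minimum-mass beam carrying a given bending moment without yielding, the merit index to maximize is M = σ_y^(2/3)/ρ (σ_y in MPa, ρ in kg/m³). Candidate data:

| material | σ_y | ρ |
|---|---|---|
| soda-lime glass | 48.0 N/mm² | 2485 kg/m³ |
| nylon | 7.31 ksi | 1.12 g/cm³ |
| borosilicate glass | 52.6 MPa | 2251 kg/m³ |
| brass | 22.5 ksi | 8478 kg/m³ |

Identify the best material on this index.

In SI units:
  soda-lime glass: σ_y = 48.00 MPa, ρ = 2485 kg/m³
  nylon: σ_y = 50.40 MPa, ρ = 1120 kg/m³
  borosilicate glass: σ_y = 52.60 MPa, ρ = 2251 kg/m³
  brass: σ_y = 155.1 MPa, ρ = 8478 kg/m³
  nylon: M = 12.2×10⁻³
  borosilicate glass: M = 6.24×10⁻³
  soda-lime glass: M = 5.31×10⁻³
  brass: M = 3.41×10⁻³
Nylon ranks first.

nylon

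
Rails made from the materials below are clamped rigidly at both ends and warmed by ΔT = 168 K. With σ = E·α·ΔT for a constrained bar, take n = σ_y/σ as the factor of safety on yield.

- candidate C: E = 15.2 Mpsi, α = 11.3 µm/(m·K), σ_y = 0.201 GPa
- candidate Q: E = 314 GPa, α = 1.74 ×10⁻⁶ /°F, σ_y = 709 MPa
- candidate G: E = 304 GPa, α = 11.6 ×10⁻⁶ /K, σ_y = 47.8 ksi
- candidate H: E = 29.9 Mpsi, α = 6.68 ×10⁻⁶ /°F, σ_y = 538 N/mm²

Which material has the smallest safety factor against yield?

candidate G

Converting E to GPa, α to ×10⁻⁶/K, σ_y to MPa, then σ and n for each:
  candidate C: E = 104.8, α = 11.3, σ_y = 201.0 → σ = 199 MPa, n = 1.01
  candidate Q: E = 314.0, α = 3.13, σ_y = 709.0 → σ = 165 MPa, n = 4.29
  candidate G: E = 304.0, α = 11.6, σ_y = 329.6 → σ = 592 MPa, n = 0.556
  candidate H: E = 206.2, α = 12.0, σ_y = 538.0 → σ = 416 MPa, n = 1.29
Smallest n: candidate G with n = 0.556.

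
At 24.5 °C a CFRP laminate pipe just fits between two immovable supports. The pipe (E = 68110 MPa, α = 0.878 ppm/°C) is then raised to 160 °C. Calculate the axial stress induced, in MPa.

8.10 MPa

E = 68110 MPa = 68.11 GPa.
ΔT = 135.5 K. Constrained thermal stress σ = E·α·ΔT = 68.11×10³ MPa × 0.878×10⁻⁶ × 135.5 = 8.10 MPa (compressive).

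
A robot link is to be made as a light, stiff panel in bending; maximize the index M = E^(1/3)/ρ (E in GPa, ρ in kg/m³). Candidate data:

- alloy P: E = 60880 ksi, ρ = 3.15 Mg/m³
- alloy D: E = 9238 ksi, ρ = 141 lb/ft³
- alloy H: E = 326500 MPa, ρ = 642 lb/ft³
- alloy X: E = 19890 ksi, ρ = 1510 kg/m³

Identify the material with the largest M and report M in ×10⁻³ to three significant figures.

alloy X, M = 3.42×10⁻³

In SI units:
  alloy P: E = 419.8 GPa, ρ = 3150 kg/m³
  alloy D: E = 63.69 GPa, ρ = 2259 kg/m³
  alloy H: E = 326.5 GPa, ρ = 10280 kg/m³
  alloy X: E = 137.1 GPa, ρ = 1510 kg/m³
  alloy X: M = 3.42×10⁻³
  alloy P: M = 2.38×10⁻³
  alloy D: M = 1.77×10⁻³
  alloy H: M = 0.670×10⁻³
The maximum is for alloy X.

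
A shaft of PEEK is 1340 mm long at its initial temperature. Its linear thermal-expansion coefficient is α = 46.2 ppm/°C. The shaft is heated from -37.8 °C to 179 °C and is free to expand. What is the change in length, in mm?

ΔT = 179 − (-37.8) = 216.8 K.
ΔL = α·L₀·ΔT = 46.2×10⁻⁶ × 1340 mm × 216.8 K = 13.4 mm.

13.4 mm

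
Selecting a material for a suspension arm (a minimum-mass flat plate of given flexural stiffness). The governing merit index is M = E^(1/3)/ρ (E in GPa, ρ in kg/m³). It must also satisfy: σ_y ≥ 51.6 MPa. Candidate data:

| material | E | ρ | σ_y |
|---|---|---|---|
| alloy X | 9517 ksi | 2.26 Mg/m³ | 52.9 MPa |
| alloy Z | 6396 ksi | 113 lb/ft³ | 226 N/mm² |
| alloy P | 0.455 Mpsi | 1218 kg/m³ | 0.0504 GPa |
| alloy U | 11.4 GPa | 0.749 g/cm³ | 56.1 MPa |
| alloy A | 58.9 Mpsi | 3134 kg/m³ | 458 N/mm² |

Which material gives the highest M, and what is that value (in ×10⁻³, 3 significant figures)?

Screen on constraints: σ_y ≥ 51.6 MPa. Survivors: alloy X, alloy Z, alloy U, alloy A.
In SI units:
  alloy X: E = 65.62 GPa, ρ = 2260 kg/m³
  alloy Z: E = 44.10 GPa, ρ = 1810 kg/m³
  alloy U: E = 11.40 GPa, ρ = 749.0 kg/m³
  alloy A: E = 406.1 GPa, ρ = 3134 kg/m³
  alloy U: M = 3.00×10⁻³
  alloy A: M = 2.36×10⁻³
  alloy Z: M = 1.95×10⁻³
  alloy X: M = 1.78×10⁻³
The maximum is for alloy U.

alloy U, M = 3.00×10⁻³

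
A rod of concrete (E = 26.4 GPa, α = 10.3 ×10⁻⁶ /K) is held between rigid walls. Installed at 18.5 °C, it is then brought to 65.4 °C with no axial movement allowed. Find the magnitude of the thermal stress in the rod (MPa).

ΔT = 46.90 K. Constrained thermal stress σ = E·α·ΔT = 26.40×10³ MPa × 10.3×10⁻⁶ × 46.90 = 12.8 MPa (compressive).

12.8 MPa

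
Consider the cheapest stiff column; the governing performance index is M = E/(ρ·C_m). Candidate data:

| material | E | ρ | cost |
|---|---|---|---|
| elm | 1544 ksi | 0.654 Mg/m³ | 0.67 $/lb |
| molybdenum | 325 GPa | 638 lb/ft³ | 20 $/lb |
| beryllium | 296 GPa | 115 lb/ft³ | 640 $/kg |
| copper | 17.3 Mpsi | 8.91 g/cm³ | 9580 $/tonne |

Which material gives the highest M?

Convert each candidate to consistent units, then evaluate M:
  elm: E = 10.65 GPa, ρ = 654.0 kg/m³, cost = 1.477 $/kg
  molybdenum: E = 325.0 GPa, ρ = 10220 kg/m³, cost = 44.09 $/kg
  beryllium: E = 296.0 GPa, ρ = 1842 kg/m³, cost = 640.0 $/kg
  copper: E = 119.3 GPa, ρ = 8910 kg/m³, cost = 9.580 $/kg
  elm: M = 11.0 MN·m per $
  copper: M = 1.40 MN·m per $
  molybdenum: M = 0.721 MN·m per $
  beryllium: M = 0.251 MN·m per $
The maximum is for elm.

elm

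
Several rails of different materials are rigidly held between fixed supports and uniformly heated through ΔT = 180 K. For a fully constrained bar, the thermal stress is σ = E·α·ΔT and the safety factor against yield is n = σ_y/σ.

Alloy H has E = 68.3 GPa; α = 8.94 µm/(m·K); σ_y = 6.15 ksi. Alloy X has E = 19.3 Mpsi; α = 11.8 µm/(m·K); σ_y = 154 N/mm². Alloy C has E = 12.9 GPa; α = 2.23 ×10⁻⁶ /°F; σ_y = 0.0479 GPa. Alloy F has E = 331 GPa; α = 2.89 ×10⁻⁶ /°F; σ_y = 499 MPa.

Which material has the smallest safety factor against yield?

alloy H

Converting E to GPa, α to ×10⁻⁶/K, σ_y to MPa, then σ and n for each:
  alloy H: E = 68.30, α = 8.94, σ_y = 42.40 → σ = 110 MPa, n = 0.386
  alloy X: E = 133.1, α = 11.8, σ_y = 154.0 → σ = 283 MPa, n = 0.545
  alloy C: E = 12.90, α = 4.01, σ_y = 47.90 → σ = 9.32 MPa, n = 5.14
  alloy F: E = 331.0, α = 5.20, σ_y = 499.0 → σ = 310 MPa, n = 1.61
Smallest n: alloy H with n = 0.386.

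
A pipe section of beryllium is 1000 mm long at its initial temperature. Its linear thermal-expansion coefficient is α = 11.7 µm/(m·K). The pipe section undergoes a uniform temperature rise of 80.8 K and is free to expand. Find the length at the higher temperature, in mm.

ΔL = α·L₀·ΔT = 11.7×10⁻⁶ × 1000 mm × 80.80 K = 0.945 mm.
L = L₀ + ΔL = 1000 + 0.945 = 1000.9 mm.

1000.9 mm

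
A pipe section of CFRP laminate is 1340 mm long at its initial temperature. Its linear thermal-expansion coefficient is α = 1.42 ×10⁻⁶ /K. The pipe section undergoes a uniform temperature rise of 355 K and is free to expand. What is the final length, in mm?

1340.7 mm

ΔL = α·L₀·ΔT = 1.42×10⁻⁶ × 1340 mm × 355.0 K = 0.675 mm.
L = L₀ + ΔL = 1340 + 0.675 = 1340.7 mm.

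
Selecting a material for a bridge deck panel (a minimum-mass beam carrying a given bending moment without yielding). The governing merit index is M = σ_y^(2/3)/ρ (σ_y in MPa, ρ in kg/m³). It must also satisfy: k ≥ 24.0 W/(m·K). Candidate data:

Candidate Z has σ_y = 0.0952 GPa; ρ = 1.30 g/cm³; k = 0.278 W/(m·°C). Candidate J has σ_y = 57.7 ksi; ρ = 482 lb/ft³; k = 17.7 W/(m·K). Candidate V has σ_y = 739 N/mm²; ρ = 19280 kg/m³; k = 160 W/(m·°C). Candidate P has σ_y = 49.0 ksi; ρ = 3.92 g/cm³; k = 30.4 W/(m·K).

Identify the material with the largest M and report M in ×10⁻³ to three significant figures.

candidate P, M = 12.4×10⁻³

Screen on constraints: k ≥ 24.0 W/(m·K). Survivors: candidate V, candidate P.
Normalizing units and computing the index:
  candidate V: σ_y = 739.0 MPa, ρ = 19280 kg/m³
  candidate P: σ_y = 337.8 MPa, ρ = 3920 kg/m³
  candidate P: M = 12.4×10⁻³
  candidate V: M = 4.24×10⁻³
Highest index: candidate P.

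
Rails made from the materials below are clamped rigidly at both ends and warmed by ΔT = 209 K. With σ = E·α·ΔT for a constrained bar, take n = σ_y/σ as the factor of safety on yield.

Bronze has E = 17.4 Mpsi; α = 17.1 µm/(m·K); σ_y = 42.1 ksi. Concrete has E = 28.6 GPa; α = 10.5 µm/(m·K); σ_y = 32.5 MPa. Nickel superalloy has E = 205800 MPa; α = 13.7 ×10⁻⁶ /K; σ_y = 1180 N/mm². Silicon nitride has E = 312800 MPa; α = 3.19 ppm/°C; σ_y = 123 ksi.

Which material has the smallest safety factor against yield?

Per material, after unit conversion:
  bronze: E = 120.0, α = 17.1, σ_y = 290.3 → σ = 429 MPa, n = 0.677
  concrete: E = 28.60, α = 10.5, σ_y = 32.50 → σ = 62.8 MPa, n = 0.518
  nickel superalloy: E = 205.8, α = 13.7, σ_y = 1180 → σ = 589 MPa, n = 2.00
  silicon nitride: E = 312.8, α = 3.19, σ_y = 848.1 → σ = 209 MPa, n = 4.07
Concrete has the lowest safety factor, n = 0.518.

concrete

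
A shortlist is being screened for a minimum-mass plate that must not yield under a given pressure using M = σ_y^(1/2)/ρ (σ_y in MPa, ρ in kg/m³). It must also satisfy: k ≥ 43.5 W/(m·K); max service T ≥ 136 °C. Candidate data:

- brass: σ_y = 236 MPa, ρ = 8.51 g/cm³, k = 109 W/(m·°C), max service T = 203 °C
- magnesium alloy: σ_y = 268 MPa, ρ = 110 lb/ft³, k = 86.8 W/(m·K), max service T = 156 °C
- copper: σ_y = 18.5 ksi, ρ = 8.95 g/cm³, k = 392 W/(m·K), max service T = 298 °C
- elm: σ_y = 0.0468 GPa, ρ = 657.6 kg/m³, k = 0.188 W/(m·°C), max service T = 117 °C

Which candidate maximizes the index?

Screen on constraints: k ≥ 43.5 W/(m·K); max service T ≥ 136 °C. Survivors: brass, magnesium alloy, copper.
Putting every candidate on a common basis:
  brass: σ_y = 236.0 MPa, ρ = 8510 kg/m³
  magnesium alloy: σ_y = 268.0 MPa, ρ = 1762 kg/m³
  copper: σ_y = 127.6 MPa, ρ = 8950 kg/m³
  magnesium alloy: M = 9.29×10⁻³
  brass: M = 1.81×10⁻³
  copper: M = 1.26×10⁻³
The maximum is for magnesium alloy.

magnesium alloy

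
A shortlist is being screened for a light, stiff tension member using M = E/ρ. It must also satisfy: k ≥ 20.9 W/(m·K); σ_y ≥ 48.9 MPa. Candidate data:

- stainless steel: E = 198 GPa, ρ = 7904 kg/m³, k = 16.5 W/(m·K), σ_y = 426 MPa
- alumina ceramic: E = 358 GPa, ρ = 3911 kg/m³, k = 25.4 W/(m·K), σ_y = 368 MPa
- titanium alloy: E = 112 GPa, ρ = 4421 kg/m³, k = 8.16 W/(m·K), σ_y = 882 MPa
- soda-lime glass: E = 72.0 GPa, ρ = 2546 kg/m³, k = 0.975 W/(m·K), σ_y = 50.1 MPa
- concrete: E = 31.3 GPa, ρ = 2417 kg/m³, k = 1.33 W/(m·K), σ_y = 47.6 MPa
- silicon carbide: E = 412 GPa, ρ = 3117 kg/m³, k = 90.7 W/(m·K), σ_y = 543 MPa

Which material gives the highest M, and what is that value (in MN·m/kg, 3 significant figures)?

Screen on constraints: k ≥ 20.9 W/(m·K); σ_y ≥ 48.9 MPa. Survivors: alumina ceramic, silicon carbide.
Computing M directly (units already consistent):
  silicon carbide: M = 132 MN·m/kg
  alumina ceramic: M = 91.5 MN·m/kg
Silicon carbide ranks first.

silicon carbide, M = 132 MN·m/kg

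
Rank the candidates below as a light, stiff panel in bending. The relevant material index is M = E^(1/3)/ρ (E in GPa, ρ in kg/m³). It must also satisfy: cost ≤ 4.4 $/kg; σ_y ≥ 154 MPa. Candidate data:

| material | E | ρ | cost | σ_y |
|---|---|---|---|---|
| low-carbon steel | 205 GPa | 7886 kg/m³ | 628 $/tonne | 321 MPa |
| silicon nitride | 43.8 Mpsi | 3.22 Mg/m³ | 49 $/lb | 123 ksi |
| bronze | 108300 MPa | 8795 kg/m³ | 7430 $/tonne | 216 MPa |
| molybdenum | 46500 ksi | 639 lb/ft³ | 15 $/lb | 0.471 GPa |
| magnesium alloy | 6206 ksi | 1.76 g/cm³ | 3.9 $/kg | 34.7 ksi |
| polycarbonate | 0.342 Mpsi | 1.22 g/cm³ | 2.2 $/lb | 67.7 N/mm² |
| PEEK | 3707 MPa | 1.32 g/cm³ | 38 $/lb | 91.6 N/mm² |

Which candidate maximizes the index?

magnesium alloy

Screen on constraints: cost ≤ 4.4 $/kg; σ_y ≥ 154 MPa. Survivors: low-carbon steel, magnesium alloy.
Normalizing units and computing the index:
  low-carbon steel: E = 205.0 GPa, ρ = 7886 kg/m³
  magnesium alloy: E = 42.79 GPa, ρ = 1760 kg/m³
  magnesium alloy: M = 1.99×10⁻³
  low-carbon steel: M = 0.748×10⁻³
Highest index: magnesium alloy.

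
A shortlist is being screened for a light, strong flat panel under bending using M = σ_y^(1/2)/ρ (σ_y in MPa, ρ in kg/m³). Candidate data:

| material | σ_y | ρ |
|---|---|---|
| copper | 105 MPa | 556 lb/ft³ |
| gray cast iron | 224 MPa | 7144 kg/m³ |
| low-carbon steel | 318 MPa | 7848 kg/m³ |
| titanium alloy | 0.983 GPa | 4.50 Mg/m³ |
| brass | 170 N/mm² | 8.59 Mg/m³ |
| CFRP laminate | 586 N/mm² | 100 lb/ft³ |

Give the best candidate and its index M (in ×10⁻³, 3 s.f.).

Normalizing units and computing the index:
  copper: σ_y = 105.0 MPa, ρ = 8906 kg/m³
  gray cast iron: σ_y = 224.0 MPa, ρ = 7144 kg/m³
  low-carbon steel: σ_y = 318.0 MPa, ρ = 7848 kg/m³
  titanium alloy: σ_y = 983.0 MPa, ρ = 4500 kg/m³
  brass: σ_y = 170.0 MPa, ρ = 8590 kg/m³
  CFRP laminate: σ_y = 586.0 MPa, ρ = 1602 kg/m³
  CFRP laminate: M = 15.1×10⁻³
  titanium alloy: M = 6.97×10⁻³
  low-carbon steel: M = 2.27×10⁻³
  gray cast iron: M = 2.09×10⁻³
  brass: M = 1.52×10⁻³
  copper: M = 1.15×10⁻³
Highest index: CFRP laminate.

CFRP laminate, M = 15.1×10⁻³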